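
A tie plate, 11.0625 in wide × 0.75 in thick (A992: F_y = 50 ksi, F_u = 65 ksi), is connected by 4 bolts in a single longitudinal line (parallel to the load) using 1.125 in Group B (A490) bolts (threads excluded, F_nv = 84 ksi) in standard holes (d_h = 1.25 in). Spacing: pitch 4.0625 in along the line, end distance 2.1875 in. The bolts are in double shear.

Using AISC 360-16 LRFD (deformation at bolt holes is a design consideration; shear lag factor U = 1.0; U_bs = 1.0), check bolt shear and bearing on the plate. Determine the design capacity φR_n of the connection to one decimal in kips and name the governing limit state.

364.7 kips (bearing governs)

Bolt shear: A_b = π(1.125)²/4 = 0.99402 in². φR_n = 0.75 × 84 × 0.99402 × 4 × 2 = 501.0 kips.
Bearing (0.75 in plate, F_u = 65 ksi): end bolts L_c = 2.1875 − 1.25/2 = 1.5625, R_n = min(1.2×1.5625×0.75×65, 2.4×1.125×0.75×65) = 91.406 kips/bolt; interior L_c = 4.0625 − 1.25 = 2.8125, R_n = 131.63 kips/bolt. φR_n = 0.75 × (1×91.406 + 3×131.63) = 364.7 kips.
Governing: min(501.0, 364.7) = 364.7 kips → bearing.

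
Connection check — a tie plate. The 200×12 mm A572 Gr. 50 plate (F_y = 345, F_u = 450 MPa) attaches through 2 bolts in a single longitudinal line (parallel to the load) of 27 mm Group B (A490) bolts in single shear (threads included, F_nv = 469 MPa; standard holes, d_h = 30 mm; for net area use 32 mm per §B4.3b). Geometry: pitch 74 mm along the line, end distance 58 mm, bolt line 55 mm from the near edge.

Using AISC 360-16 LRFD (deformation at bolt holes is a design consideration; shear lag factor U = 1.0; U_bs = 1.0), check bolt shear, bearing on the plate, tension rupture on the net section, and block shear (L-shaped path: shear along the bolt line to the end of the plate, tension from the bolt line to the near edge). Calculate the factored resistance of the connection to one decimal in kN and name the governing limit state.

Bolt shear: A_b = π(27)²/4 = 572.56 mm². φR_n = 0.75 × 469 × 572.56 × 2 × 1 = 402.8 kN.
Bearing (12 mm plate, F_u = 450 MPa): end bolts L_c = 58 − 30/2 = 43, R_n = min(1.2×43×12×450, 2.4×27×12×450) = 278.64 kN/bolt; interior L_c = 74 − 30 = 44, R_n = 285.12 kN/bolt. φR_n = 0.75 × (1×278.64 + 1×285.12) = 422.8 kN.
Tension rupture (net): A_n = (200 − 1×32)×12 = 2016 mm² (U = 1.0, A_e = A_n). φR_n = 0.75 × 450 × 2016 = 680.4 kN.
Block shear: shear path 1×[58+1×74] = 1×132 mm, A_gv = 1584, A_nv = 1×(132 − 1.5×32)×12 = 1008 mm²; tension to near edge: (55 − 0.5×32)×12 = 468 mm². R_n = min(0.6×450×1008, 0.6×345×1584) + 1.0×450×468 = min(272.16, 327.89) + 210.6 = 482.76 kN. φR_n = 0.75 × 482.76 = 362.1 kN.
Governing: min(402.8, 422.8, 680.4, 362.1) = 362.1 kN → block shear.

362.1 kN (block shear governs)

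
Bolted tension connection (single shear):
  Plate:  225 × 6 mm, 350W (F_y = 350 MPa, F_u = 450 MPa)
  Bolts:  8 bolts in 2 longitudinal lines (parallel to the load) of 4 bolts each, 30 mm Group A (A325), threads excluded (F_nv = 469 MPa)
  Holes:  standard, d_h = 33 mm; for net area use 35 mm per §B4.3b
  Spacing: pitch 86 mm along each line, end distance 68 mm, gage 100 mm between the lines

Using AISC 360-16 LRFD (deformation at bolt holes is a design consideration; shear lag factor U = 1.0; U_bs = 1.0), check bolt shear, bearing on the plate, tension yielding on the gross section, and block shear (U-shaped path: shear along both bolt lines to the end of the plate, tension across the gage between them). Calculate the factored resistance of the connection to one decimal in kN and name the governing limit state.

425.3 kN (gross-section yield governs)

Bolt shear: A_b = π(30)²/4 = 706.86 mm². φR_n = 0.75 × 469 × 706.86 × 8 × 1 = 1989.1 kN.
Bearing (6 mm plate, F_u = 450 MPa): end bolts L_c = 68 − 33/2 = 51.5, R_n = min(1.2×51.5×6×450, 2.4×30×6×450) = 166.86 kN/bolt; interior L_c = 86 − 33 = 53, R_n = 171.72 kN/bolt. φR_n = 0.75 × (2×166.86 + 6×171.72) = 1023.0 kN.
Tension yield (gross): A_g = 225×6 = 1350 mm². φR_n = 0.90 × 350 × 1350 = 425.3 kN.
Block shear: shear path 2×[68+3×86] = 2×326 mm, A_gv = 3912, A_nv = 2×(326 − 3.5×35)×6 = 2442 mm²; tension across gage: (100 − 1×35)×6 = 390 mm². R_n = min(0.6×450×2442, 0.6×350×3912) + 1.0×450×390 = min(659.34, 821.52) + 175.5 = 834.84 kN. φR_n = 0.75 × 834.84 = 626.1 kN.
Governing: min(1989.1, 1023.0, 425.3, 626.1) = 425.3 kN → gross-section yield.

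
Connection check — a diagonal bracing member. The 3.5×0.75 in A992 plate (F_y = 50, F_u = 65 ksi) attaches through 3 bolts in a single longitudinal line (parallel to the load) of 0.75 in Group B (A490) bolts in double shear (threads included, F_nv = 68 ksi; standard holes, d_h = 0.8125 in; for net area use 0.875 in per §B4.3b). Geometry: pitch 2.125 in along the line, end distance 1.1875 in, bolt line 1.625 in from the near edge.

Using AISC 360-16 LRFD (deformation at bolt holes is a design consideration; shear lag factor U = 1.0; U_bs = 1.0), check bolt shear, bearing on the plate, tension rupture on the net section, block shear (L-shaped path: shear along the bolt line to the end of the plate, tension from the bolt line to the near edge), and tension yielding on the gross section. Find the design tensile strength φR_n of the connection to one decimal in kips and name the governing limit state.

Bolt shear: A_b = π(0.75)²/4 = 0.44179 in². φR_n = 0.75 × 68 × 0.44179 × 3 × 2 = 135.2 kips.
Bearing (0.75 in plate, F_u = 65 ksi): end bolts L_c = 1.1875 − 0.8125/2 = 0.78125, R_n = min(1.2×0.78125×0.75×65, 2.4×0.75×0.75×65) = 45.703 kips/bolt; interior L_c = 2.125 − 0.8125 = 1.3125, R_n = 76.781 kips/bolt. φR_n = 0.75 × (1×45.703 + 2×76.781) = 149.4 kips.
Tension rupture (net): A_n = (3.5 − 1×0.875)×0.75 = 1.9688 in² (U = 1.0, A_e = A_n). φR_n = 0.75 × 65 × 1.9688 = 96.0 kips.
Block shear: shear path 1×[1.1875+2×2.125] = 1×5.4375 in, A_gv = 4.0781, A_nv = 1×(5.4375 − 2.5×0.875)×0.75 = 2.4375 in²; tension to near edge: (1.625 − 0.5×0.875)×0.75 = 0.89063 in². R_n = min(0.6×65×2.4375, 0.6×50×4.0781) + 1.0×65×0.89063 = min(95.063, 122.34) + 57.891 = 152.95 kips. φR_n = 0.75 × 152.95 = 114.7 kips.
Tension yield (gross): A_g = 3.5×0.75 = 2.625 in². φR_n = 0.90 × 50 × 2.625 = 118.1 kips.
Governing: min(135.2, 149.4, 96.0, 114.7, 118.1) = 96.0 kips → net-section rupture.

96.0 kips (net-section rupture governs)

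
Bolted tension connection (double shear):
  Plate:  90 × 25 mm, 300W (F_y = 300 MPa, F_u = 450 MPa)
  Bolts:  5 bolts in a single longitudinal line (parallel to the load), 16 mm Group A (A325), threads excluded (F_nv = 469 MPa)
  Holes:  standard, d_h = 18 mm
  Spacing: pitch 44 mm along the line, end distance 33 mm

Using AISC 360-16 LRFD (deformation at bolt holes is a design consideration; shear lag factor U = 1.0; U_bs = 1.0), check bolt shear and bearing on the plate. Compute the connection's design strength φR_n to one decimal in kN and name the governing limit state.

707.2 kN (bolt shear governs)

Bolt shear: A_b = π(16)²/4 = 201.06 mm². φR_n = 0.75 × 469 × 201.06 × 5 × 2 = 707.2 kN.
Bearing (25 mm plate, F_u = 450 MPa): end bolts L_c = 33 − 18/2 = 24, R_n = min(1.2×24×25×450, 2.4×16×25×450) = 324 kN/bolt; interior L_c = 44 − 18 = 26, R_n = 351 kN/bolt. φR_n = 0.75 × (1×324 + 4×351) = 1296.0 kN.
Governing: min(707.2, 1296.0) = 707.2 kN → bolt shear.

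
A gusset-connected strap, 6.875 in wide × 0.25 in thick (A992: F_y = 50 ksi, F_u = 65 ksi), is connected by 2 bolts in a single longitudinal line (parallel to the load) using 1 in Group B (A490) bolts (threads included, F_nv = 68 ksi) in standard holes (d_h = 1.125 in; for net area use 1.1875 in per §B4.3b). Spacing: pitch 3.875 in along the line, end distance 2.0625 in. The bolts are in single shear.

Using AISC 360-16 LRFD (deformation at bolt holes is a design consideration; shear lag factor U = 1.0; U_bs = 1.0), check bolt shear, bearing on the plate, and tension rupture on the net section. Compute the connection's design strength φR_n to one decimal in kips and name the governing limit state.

Bolt shear: A_b = π(1)²/4 = 0.7854 in². φR_n = 0.75 × 68 × 0.7854 × 2 × 1 = 80.1 kips.
Bearing (0.25 in plate, F_u = 65 ksi): end bolts L_c = 2.0625 − 1.125/2 = 1.5, R_n = min(1.2×1.5×0.25×65, 2.4×1×0.25×65) = 29.25 kips/bolt; interior L_c = 3.875 − 1.125 = 2.75, R_n = 39 kips/bolt. φR_n = 0.75 × (1×29.25 + 1×39) = 51.2 kips.
Tension rupture (net): A_n = (6.875 − 1×1.1875)×0.25 = 1.4219 in² (U = 1.0, A_e = A_n). φR_n = 0.75 × 65 × 1.4219 = 69.3 kips.
Governing: min(80.1, 51.2, 69.3) = 51.2 kips → bearing.

51.2 kips (bearing governs)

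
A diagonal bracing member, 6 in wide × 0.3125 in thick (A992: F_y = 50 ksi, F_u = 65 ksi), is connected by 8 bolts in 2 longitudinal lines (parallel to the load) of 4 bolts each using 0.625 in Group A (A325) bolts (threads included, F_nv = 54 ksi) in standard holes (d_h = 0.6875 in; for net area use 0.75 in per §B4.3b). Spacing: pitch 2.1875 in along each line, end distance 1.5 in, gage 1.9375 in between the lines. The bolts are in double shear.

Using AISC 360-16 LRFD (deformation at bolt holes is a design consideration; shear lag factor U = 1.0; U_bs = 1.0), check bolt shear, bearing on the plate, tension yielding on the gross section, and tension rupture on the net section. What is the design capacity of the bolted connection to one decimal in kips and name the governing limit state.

Bolt shear: A_b = π(0.625)²/4 = 0.3068 in². φR_n = 0.75 × 54 × 0.3068 × 8 × 2 = 198.8 kips.
Bearing (0.3125 in plate, F_u = 65 ksi): end bolts L_c = 1.5 − 0.6875/2 = 1.15625, R_n = min(1.2×1.15625×0.3125×65, 2.4×0.625×0.3125×65) = 28.184 kips/bolt; interior L_c = 2.1875 − 0.6875 = 1.5, R_n = 30.469 kips/bolt. φR_n = 0.75 × (2×28.184 + 6×30.469) = 179.4 kips.
Tension yield (gross): A_g = 6×0.3125 = 1.875 in². φR_n = 0.90 × 50 × 1.875 = 84.4 kips.
Tension rupture (net): A_n = (6 − 2×0.75)×0.3125 = 1.4063 in² (U = 1.0, A_e = A_n). φR_n = 0.75 × 65 × 1.4063 = 68.6 kips.
Governing: min(198.8, 179.4, 84.4, 68.6) = 68.6 kips → net-section rupture.

68.6 kips (net-section rupture governs)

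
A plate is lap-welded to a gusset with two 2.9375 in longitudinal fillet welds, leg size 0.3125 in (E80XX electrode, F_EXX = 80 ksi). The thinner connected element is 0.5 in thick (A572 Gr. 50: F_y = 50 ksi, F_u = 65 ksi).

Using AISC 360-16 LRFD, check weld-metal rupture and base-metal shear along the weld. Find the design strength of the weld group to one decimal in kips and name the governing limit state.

46.7 kips (weld metal governs)

Weld metal: throat = 0.707×0.3125 = 0.22094 in, L = 2×2.9375 = 5.875 in. φR_n = 0.75 × 0.6 × 80 × 0.22094 × 5.875 = 46.7 kips.
Base metal shear (0.5 in plate): yield φR_n = 1.0×0.6×50×0.5×5.875 = 88.1 kips; rupture φR_n = 0.75×0.6×65×0.5×5.875 = 85.9 kips; take 85.9 kips (rupture).
Governing: min(46.7, 85.9) = 46.7 kips → weld metal.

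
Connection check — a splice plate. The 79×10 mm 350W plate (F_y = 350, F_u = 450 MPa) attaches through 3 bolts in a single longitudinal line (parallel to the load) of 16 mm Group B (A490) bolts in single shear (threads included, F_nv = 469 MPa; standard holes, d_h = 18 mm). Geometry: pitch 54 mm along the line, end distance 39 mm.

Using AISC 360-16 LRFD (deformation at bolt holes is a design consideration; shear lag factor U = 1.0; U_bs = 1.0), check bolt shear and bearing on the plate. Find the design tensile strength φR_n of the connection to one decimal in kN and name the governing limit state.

Bolt shear: A_b = π(16)²/4 = 201.06 mm². φR_n = 0.75 × 469 × 201.06 × 3 × 1 = 212.2 kN.
Bearing (10 mm plate, F_u = 450 MPa): end bolts L_c = 39 − 18/2 = 30, R_n = min(1.2×30×10×450, 2.4×16×10×450) = 162 kN/bolt; interior L_c = 54 − 18 = 36, R_n = 172.8 kN/bolt. φR_n = 0.75 × (1×162 + 2×172.8) = 380.7 kN.
Governing: min(212.2, 380.7) = 212.2 kN → bolt shear.

212.2 kN (bolt shear governs)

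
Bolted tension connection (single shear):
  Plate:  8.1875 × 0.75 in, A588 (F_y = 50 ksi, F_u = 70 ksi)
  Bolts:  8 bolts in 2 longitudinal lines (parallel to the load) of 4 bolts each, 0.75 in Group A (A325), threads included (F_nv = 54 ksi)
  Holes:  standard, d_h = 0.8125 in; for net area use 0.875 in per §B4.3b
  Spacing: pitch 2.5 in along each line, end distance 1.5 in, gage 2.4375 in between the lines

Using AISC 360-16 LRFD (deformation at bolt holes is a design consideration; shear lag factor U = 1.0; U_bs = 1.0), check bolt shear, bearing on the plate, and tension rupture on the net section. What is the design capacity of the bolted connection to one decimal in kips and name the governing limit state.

143.1 kips (bolt shear governs)

Bolt shear: A_b = π(0.75)²/4 = 0.44179 in². φR_n = 0.75 × 54 × 0.44179 × 8 × 1 = 143.1 kips.
Bearing (0.75 in plate, F_u = 70 ksi): end bolts L_c = 1.5 − 0.8125/2 = 1.09375, R_n = min(1.2×1.09375×0.75×70, 2.4×0.75×0.75×70) = 68.906 kips/bolt; interior L_c = 2.5 − 0.8125 = 1.6875, R_n = 94.5 kips/bolt. φR_n = 0.75 × (2×68.906 + 6×94.5) = 528.6 kips.
Tension rupture (net): A_n = (8.1875 − 2×0.875)×0.75 = 4.8281 in² (U = 1.0, A_e = A_n). φR_n = 0.75 × 70 × 4.8281 = 253.5 kips.
Governing: min(143.1, 528.6, 253.5) = 143.1 kips → bolt shear.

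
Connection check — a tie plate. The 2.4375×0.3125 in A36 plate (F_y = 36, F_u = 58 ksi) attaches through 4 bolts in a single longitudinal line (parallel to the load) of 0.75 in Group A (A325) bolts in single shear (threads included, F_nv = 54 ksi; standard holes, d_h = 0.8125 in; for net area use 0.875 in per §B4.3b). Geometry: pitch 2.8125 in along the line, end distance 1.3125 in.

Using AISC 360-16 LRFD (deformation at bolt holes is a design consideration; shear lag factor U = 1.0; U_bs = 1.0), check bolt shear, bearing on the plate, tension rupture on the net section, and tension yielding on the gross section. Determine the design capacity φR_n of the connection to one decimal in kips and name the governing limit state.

Bolt shear: A_b = π(0.75)²/4 = 0.44179 in². φR_n = 0.75 × 54 × 0.44179 × 4 × 1 = 71.6 kips.
Bearing (0.3125 in plate, F_u = 58 ksi): end bolts L_c = 1.3125 − 0.8125/2 = 0.90625, R_n = min(1.2×0.90625×0.3125×58, 2.4×0.75×0.3125×58) = 19.711 kips/bolt; interior L_c = 2.8125 − 0.8125 = 2, R_n = 32.625 kips/bolt. φR_n = 0.75 × (1×19.711 + 3×32.625) = 88.2 kips.
Tension rupture (net): A_n = (2.4375 − 1×0.875)×0.3125 = 0.48828 in² (U = 1.0, A_e = A_n). φR_n = 0.75 × 58 × 0.48828 = 21.2 kips.
Tension yield (gross): A_g = 2.4375×0.3125 = 0.76172 in². φR_n = 0.90 × 36 × 0.76172 = 24.7 kips.
Governing: min(71.6, 88.2, 21.2, 24.7) = 21.2 kips → net-section rupture.

21.2 kips (net-section rupture governs)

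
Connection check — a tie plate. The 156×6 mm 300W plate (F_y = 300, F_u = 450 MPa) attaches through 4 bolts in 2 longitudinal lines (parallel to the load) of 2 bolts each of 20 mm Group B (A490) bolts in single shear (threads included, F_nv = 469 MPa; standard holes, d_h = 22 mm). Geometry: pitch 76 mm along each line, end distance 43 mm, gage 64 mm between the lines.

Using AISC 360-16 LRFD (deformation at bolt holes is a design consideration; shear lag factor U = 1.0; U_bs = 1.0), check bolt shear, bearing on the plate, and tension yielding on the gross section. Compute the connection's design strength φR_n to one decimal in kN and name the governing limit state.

252.7 kN (gross-section yield governs)

Bolt shear: A_b = π(20)²/4 = 314.16 mm². φR_n = 0.75 × 469 × 314.16 × 4 × 1 = 442.0 kN.
Bearing (6 mm plate, F_u = 450 MPa): end bolts L_c = 43 − 22/2 = 32, R_n = min(1.2×32×6×450, 2.4×20×6×450) = 103.68 kN/bolt; interior L_c = 76 − 22 = 54, R_n = 129.6 kN/bolt. φR_n = 0.75 × (2×103.68 + 2×129.6) = 349.9 kN.
Tension yield (gross): A_g = 156×6 = 936 mm². φR_n = 0.90 × 300 × 936 = 252.7 kN.
Governing: min(442.0, 349.9, 252.7) = 252.7 kN → gross-section yield.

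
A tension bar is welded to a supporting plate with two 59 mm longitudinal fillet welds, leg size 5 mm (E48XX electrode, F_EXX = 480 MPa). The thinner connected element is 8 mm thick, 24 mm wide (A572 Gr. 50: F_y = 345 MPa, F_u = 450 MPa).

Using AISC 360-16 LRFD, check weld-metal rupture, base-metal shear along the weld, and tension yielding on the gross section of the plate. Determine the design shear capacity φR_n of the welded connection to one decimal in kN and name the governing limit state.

59.6 kN (gross-section yield governs)

Weld metal: throat = 0.707×5 = 3.535 mm, L = 2×59 = 118 mm. φR_n = 0.75 × 0.6 × 480 × 3.535 × 118 = 90.1 kN.
Base metal shear (8 mm plate): yield φR_n = 1.0×0.6×345×8×118 = 195.4 kN; rupture φR_n = 0.75×0.6×450×8×118 = 191.2 kN; take 191.2 kN (rupture).
Tension yield (gross): A_g = 24×8 = 192 mm². φR_n = 0.90 × 345 × 192 = 59.6 kN.
Governing: min(90.1, 191.2, 59.6) = 59.6 kN → gross-section yield.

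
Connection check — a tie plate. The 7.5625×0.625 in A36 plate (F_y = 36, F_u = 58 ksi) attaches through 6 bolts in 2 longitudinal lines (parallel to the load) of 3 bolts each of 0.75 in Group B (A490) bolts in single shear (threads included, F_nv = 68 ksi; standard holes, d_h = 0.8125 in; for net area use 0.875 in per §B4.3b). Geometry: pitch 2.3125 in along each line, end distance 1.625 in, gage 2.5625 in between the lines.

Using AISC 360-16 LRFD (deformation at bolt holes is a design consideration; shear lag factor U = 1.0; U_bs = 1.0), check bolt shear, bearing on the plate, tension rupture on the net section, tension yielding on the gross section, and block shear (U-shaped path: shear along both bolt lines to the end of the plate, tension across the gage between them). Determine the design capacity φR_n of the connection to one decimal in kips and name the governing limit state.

Bolt shear: A_b = π(0.75)²/4 = 0.44179 in². φR_n = 0.75 × 68 × 0.44179 × 6 × 1 = 135.2 kips.
Bearing (0.625 in plate, F_u = 58 ksi): end bolts L_c = 1.625 − 0.8125/2 = 1.21875, R_n = min(1.2×1.21875×0.625×58, 2.4×0.75×0.625×58) = 53.016 kips/bolt; interior L_c = 2.3125 − 0.8125 = 1.5, R_n = 65.25 kips/bolt. φR_n = 0.75 × (2×53.016 + 4×65.25) = 275.3 kips.
Tension rupture (net): A_n = (7.5625 − 2×0.875)×0.625 = 3.6328 in² (U = 1.0, A_e = A_n). φR_n = 0.75 × 58 × 3.6328 = 158.0 kips.
Tension yield (gross): A_g = 7.5625×0.625 = 4.7266 in². φR_n = 0.90 × 36 × 4.7266 = 153.1 kips.
Block shear: shear path 2×[1.625+2×2.3125] = 2×6.25 in, A_gv = 7.8125, A_nv = 2×(6.25 − 2.5×0.875)×0.625 = 5.0781 in²; tension across gage: (2.5625 − 1×0.875)×0.625 = 1.0547 in². R_n = min(0.6×58×5.0781, 0.6×36×7.8125) + 1.0×58×1.0547 = min(176.72, 168.75) + 61.173 = 229.92 kips. φR_n = 0.75 × 229.92 = 172.4 kips.
Governing: min(135.2, 275.3, 158.0, 153.1, 172.4) = 135.2 kips → bolt shear.

135.2 kips (bolt shear governs)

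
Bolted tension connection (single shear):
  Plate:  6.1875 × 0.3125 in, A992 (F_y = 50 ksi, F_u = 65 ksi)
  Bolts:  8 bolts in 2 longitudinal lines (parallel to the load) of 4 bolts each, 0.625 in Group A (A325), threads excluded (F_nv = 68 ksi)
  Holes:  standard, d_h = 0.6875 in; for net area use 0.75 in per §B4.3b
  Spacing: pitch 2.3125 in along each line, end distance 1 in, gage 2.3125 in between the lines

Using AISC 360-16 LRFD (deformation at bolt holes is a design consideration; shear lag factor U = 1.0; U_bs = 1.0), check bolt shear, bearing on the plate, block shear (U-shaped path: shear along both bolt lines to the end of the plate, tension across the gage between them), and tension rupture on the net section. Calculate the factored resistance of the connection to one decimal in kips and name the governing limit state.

71.4 kips (net-section rupture governs)

Bolt shear: A_b = π(0.625)²/4 = 0.3068 in². φR_n = 0.75 × 68 × 0.3068 × 8 × 1 = 125.2 kips.
Bearing (0.3125 in plate, F_u = 65 ksi): end bolts L_c = 1 − 0.6875/2 = 0.65625, R_n = min(1.2×0.65625×0.3125×65, 2.4×0.625×0.3125×65) = 15.996 kips/bolt; interior L_c = 2.3125 − 0.6875 = 1.625, R_n = 30.469 kips/bolt. φR_n = 0.75 × (2×15.996 + 6×30.469) = 161.1 kips.
Block shear: shear path 2×[1+3×2.3125] = 2×7.9375 in, A_gv = 4.9609, A_nv = 2×(7.9375 − 3.5×0.75)×0.3125 = 3.3203 in²; tension across gage: (2.3125 − 1×0.75)×0.3125 = 0.48828 in². R_n = min(0.6×65×3.3203, 0.6×50×4.9609) + 1.0×65×0.48828 = min(129.49, 148.83) + 31.738 = 161.23 kips. φR_n = 0.75 × 161.23 = 120.9 kips.
Tension rupture (net): A_n = (6.1875 − 2×0.75)×0.3125 = 1.4648 in² (U = 1.0, A_e = A_n). φR_n = 0.75 × 65 × 1.4648 = 71.4 kips.
Governing: min(125.2, 161.1, 120.9, 71.4) = 71.4 kips → net-section rupture.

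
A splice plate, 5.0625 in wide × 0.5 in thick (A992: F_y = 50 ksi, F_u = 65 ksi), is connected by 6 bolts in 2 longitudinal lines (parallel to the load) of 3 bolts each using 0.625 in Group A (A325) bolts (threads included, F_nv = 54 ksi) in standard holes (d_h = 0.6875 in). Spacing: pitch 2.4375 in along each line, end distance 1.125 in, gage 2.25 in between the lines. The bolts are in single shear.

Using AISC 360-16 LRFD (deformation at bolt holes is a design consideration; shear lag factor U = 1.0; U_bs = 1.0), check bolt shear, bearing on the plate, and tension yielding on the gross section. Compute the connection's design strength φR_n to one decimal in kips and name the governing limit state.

Bolt shear: A_b = π(0.625)²/4 = 0.3068 in². φR_n = 0.75 × 54 × 0.3068 × 6 × 1 = 74.6 kips.
Bearing (0.5 in plate, F_u = 65 ksi): end bolts L_c = 1.125 − 0.6875/2 = 0.78125, R_n = min(1.2×0.78125×0.5×65, 2.4×0.625×0.5×65) = 30.469 kips/bolt; interior L_c = 2.4375 − 0.6875 = 1.75, R_n = 48.75 kips/bolt. φR_n = 0.75 × (2×30.469 + 4×48.75) = 192.0 kips.
Tension yield (gross): A_g = 5.0625×0.5 = 2.5313 in². φR_n = 0.90 × 50 × 2.5313 = 113.9 kips.
Governing: min(74.6, 192.0, 113.9) = 74.6 kips → bolt shear.

74.6 kips (bolt shear governs)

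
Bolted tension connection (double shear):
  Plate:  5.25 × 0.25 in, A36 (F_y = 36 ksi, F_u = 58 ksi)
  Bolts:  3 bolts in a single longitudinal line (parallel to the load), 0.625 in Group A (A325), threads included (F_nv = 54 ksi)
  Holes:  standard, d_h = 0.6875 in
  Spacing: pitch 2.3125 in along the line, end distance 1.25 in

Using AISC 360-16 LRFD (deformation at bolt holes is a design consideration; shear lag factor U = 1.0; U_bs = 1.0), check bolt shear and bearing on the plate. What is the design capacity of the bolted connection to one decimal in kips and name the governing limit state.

Bolt shear: A_b = π(0.625)²/4 = 0.3068 in². φR_n = 0.75 × 54 × 0.3068 × 3 × 2 = 74.6 kips.
Bearing (0.25 in plate, F_u = 58 ksi): end bolts L_c = 1.25 − 0.6875/2 = 0.90625, R_n = min(1.2×0.90625×0.25×58, 2.4×0.625×0.25×58) = 15.769 kips/bolt; interior L_c = 2.3125 − 0.6875 = 1.625, R_n = 21.75 kips/bolt. φR_n = 0.75 × (1×15.769 + 2×21.75) = 44.5 kips.
Governing: min(74.6, 44.5) = 44.5 kips → bearing.

44.5 kips (bearing governs)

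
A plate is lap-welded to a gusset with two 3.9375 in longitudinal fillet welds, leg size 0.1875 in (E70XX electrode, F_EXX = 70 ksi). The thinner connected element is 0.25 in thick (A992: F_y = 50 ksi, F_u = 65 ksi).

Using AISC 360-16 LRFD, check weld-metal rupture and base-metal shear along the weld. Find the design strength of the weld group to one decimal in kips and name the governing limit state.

Weld metal: throat = 0.707×0.1875 = 0.13256 in, L = 2×3.9375 = 7.875 in. φR_n = 0.75 × 0.6 × 70 × 0.13256 × 7.875 = 32.9 kips.
Base metal shear (0.25 in plate): yield φR_n = 1.0×0.6×50×0.25×7.875 = 59.1 kips; rupture φR_n = 0.75×0.6×65×0.25×7.875 = 57.6 kips; take 57.6 kips (rupture).
Governing: min(32.9, 57.6) = 32.9 kips → weld metal.

32.9 kips (weld metal governs)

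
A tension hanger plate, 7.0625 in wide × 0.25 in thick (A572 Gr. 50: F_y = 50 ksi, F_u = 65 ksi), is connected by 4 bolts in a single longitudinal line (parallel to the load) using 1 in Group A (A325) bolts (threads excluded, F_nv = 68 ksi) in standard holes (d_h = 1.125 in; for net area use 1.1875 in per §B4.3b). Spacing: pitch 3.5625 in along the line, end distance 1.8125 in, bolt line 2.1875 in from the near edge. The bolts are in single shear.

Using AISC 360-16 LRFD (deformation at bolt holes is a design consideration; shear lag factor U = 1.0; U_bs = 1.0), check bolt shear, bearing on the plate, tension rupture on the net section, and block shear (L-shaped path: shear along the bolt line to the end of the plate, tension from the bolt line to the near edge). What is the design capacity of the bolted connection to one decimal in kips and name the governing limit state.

Bolt shear: A_b = π(1)²/4 = 0.7854 in². φR_n = 0.75 × 68 × 0.7854 × 4 × 1 = 160.2 kips.
Bearing (0.25 in plate, F_u = 65 ksi): end bolts L_c = 1.8125 − 1.125/2 = 1.25, R_n = min(1.2×1.25×0.25×65, 2.4×1×0.25×65) = 24.375 kips/bolt; interior L_c = 3.5625 − 1.125 = 2.4375, R_n = 39 kips/bolt. φR_n = 0.75 × (1×24.375 + 3×39) = 106.0 kips.
Tension rupture (net): A_n = (7.0625 − 1×1.1875)×0.25 = 1.4688 in² (U = 1.0, A_e = A_n). φR_n = 0.75 × 65 × 1.4688 = 71.6 kips.
Block shear: shear path 1×[1.8125+3×3.5625] = 1×12.5 in, A_gv = 3.125, A_nv = 1×(12.5 − 3.5×1.1875)×0.25 = 2.0859 in²; tension to near edge: (2.1875 − 0.5×1.1875)×0.25 = 0.39844 in². R_n = min(0.6×65×2.0859, 0.6×50×3.125) + 1.0×65×0.39844 = min(81.35, 93.75) + 25.899 = 107.25 kips. φR_n = 0.75 × 107.25 = 80.4 kips.
Governing: min(160.2, 106.0, 71.6, 80.4) = 71.6 kips → net-section rupture.

71.6 kips (net-section rupture governs)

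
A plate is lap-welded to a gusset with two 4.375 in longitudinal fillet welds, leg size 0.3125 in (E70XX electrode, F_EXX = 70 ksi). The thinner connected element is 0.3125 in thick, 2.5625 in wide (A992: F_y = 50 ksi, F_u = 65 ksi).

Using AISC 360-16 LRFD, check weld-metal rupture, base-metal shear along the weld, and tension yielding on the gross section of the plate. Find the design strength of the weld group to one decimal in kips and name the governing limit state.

36.0 kips (gross-section yield governs)

Weld metal: throat = 0.707×0.3125 = 0.22094 in, L = 2×4.375 = 8.75 in. φR_n = 0.75 × 0.6 × 70 × 0.22094 × 8.75 = 60.9 kips.
Base metal shear (0.3125 in plate): yield φR_n = 1.0×0.6×50×0.3125×8.75 = 82.0 kips; rupture φR_n = 0.75×0.6×65×0.3125×8.75 = 80.0 kips; take 80.0 kips (rupture).
Tension yield (gross): A_g = 2.5625×0.3125 = 0.80078 in². φR_n = 0.90 × 50 × 0.80078 = 36.0 kips.
Governing: min(60.9, 80.0, 36.0) = 36.0 kips → gross-section yield.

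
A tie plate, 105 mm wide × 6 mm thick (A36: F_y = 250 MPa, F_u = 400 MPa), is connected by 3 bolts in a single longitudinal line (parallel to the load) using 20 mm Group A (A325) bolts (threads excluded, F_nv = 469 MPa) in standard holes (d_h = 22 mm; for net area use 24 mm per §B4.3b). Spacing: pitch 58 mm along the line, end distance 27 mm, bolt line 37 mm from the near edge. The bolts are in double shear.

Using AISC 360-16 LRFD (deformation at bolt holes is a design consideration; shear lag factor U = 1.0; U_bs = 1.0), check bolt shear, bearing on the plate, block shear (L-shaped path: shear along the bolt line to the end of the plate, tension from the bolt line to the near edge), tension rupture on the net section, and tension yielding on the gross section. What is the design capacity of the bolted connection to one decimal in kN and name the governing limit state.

Bolt shear: A_b = π(20)²/4 = 314.16 mm². φR_n = 0.75 × 469 × 314.16 × 3 × 2 = 663.0 kN.
Bearing (6 mm plate, F_u = 400 MPa): end bolts L_c = 27 − 22/2 = 16, R_n = min(1.2×16×6×400, 2.4×20×6×400) = 46.08 kN/bolt; interior L_c = 58 − 22 = 36, R_n = 103.68 kN/bolt. φR_n = 0.75 × (1×46.08 + 2×103.68) = 190.1 kN.
Block shear: shear path 1×[27+2×58] = 1×143 mm, A_gv = 858, A_nv = 1×(143 − 2.5×24)×6 = 498 mm²; tension to near edge: (37 − 0.5×24)×6 = 150 mm². R_n = min(0.6×400×498, 0.6×250×858) + 1.0×400×150 = min(119.52, 128.7) + 60 = 179.52 kN. φR_n = 0.75 × 179.52 = 134.6 kN.
Tension rupture (net): A_n = (105 − 1×24)×6 = 486 mm² (U = 1.0, A_e = A_n). φR_n = 0.75 × 400 × 486 = 145.8 kN.
Tension yield (gross): A_g = 105×6 = 630 mm². φR_n = 0.90 × 250 × 630 = 141.8 kN.
Governing: min(663.0, 190.1, 134.6, 145.8, 141.8) = 134.6 kN → block shear.

134.6 kN (block shear governs)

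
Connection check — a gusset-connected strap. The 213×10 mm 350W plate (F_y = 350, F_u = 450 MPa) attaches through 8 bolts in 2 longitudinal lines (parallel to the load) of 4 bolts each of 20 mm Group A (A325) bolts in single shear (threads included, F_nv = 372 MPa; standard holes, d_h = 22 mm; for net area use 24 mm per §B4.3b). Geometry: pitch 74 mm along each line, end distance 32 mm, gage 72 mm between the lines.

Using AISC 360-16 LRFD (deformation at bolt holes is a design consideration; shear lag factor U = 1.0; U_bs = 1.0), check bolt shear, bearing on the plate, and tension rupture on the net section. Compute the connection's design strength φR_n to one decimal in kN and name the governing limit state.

556.9 kN (net-section rupture governs)

Bolt shear: A_b = π(20)²/4 = 314.16 mm². φR_n = 0.75 × 372 × 314.16 × 8 × 1 = 701.2 kN.
Bearing (10 mm plate, F_u = 450 MPa): end bolts L_c = 32 − 22/2 = 21, R_n = min(1.2×21×10×450, 2.4×20×10×450) = 113.4 kN/bolt; interior L_c = 74 − 22 = 52, R_n = 216 kN/bolt. φR_n = 0.75 × (2×113.4 + 6×216) = 1142.1 kN.
Tension rupture (net): A_n = (213 − 2×24)×10 = 1650 mm² (U = 1.0, A_e = A_n). φR_n = 0.75 × 450 × 1650 = 556.9 kN.
Governing: min(701.2, 1142.1, 556.9) = 556.9 kN → net-section rupture.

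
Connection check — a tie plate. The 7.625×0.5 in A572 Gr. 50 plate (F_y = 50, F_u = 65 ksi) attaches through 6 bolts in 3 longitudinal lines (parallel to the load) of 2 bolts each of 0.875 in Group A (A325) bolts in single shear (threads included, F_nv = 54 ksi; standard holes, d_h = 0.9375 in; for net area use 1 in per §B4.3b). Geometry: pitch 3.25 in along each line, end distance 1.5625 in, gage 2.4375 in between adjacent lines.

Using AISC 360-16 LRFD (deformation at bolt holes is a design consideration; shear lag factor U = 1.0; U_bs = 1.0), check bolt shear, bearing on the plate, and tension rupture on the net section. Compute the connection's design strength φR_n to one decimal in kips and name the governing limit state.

Bolt shear: A_b = π(0.875)²/4 = 0.60132 in². φR_n = 0.75 × 54 × 0.60132 × 6 × 1 = 146.1 kips.
Bearing (0.5 in plate, F_u = 65 ksi): end bolts L_c = 1.5625 − 0.9375/2 = 1.09375, R_n = min(1.2×1.09375×0.5×65, 2.4×0.875×0.5×65) = 42.656 kips/bolt; interior L_c = 3.25 − 0.9375 = 2.3125, R_n = 68.25 kips/bolt. φR_n = 0.75 × (3×42.656 + 3×68.25) = 249.5 kips.
Tension rupture (net): A_n = (7.625 − 3×1)×0.5 = 2.3125 in² (U = 1.0, A_e = A_n). φR_n = 0.75 × 65 × 2.3125 = 112.7 kips.
Governing: min(146.1, 249.5, 112.7) = 112.7 kips → net-section rupture.

112.7 kips (net-section rupture governs)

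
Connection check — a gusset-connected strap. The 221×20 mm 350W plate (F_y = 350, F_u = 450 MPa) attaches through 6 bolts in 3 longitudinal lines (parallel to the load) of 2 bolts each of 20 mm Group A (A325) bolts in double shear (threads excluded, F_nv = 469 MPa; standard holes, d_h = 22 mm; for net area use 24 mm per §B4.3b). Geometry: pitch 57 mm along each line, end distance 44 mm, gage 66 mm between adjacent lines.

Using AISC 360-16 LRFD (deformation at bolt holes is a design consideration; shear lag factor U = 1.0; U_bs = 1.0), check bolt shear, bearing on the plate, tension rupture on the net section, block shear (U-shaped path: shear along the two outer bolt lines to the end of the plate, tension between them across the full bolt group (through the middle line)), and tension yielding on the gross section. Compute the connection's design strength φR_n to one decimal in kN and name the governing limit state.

1005.8 kN (net-section rupture governs)

Bolt shear: A_b = π(20)²/4 = 314.16 mm². φR_n = 0.75 × 469 × 314.16 × 6 × 2 = 1326.1 kN.
Bearing (20 mm plate, F_u = 450 MPa): end bolts L_c = 44 − 22/2 = 33, R_n = min(1.2×33×20×450, 2.4×20×20×450) = 356.4 kN/bolt; interior L_c = 57 − 22 = 35, R_n = 378 kN/bolt. φR_n = 0.75 × (3×356.4 + 3×378) = 1652.4 kN.
Tension rupture (net): A_n = (221 − 3×24)×20 = 2980 mm² (U = 1.0, A_e = A_n). φR_n = 0.75 × 450 × 2980 = 1005.8 kN.
Block shear: shear path 2×[44+1×57] = 2×101 mm, A_gv = 4040, A_nv = 2×(101 − 1.5×24)×20 = 2600 mm²; tension across gage: (132 − 2×24)×20 = 1680 mm². R_n = min(0.6×450×2600, 0.6×350×4040) + 1.0×450×1680 = min(702, 848.4) + 756 = 1458 kN. φR_n = 0.75 × 1458 = 1093.5 kN.
Tension yield (gross): A_g = 221×20 = 4420 mm². φR_n = 0.90 × 350 × 4420 = 1392.3 kN.
Governing: min(1326.1, 1652.4, 1005.8, 1093.5, 1392.3) = 1005.8 kN → net-section rupture.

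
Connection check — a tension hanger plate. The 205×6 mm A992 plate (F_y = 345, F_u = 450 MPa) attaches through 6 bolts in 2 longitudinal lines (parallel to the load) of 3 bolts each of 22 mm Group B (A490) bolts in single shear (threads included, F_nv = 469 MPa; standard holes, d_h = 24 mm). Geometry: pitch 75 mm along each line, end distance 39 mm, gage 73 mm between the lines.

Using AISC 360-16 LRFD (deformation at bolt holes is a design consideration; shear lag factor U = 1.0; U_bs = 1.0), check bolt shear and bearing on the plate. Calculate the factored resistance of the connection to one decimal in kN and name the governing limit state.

558.9 kN (bearing governs)

Bolt shear: A_b = π(22)²/4 = 380.13 mm². φR_n = 0.75 × 469 × 380.13 × 6 × 1 = 802.3 kN.
Bearing (6 mm plate, F_u = 450 MPa): end bolts L_c = 39 − 24/2 = 27, R_n = min(1.2×27×6×450, 2.4×22×6×450) = 87.48 kN/bolt; interior L_c = 75 − 24 = 51, R_n = 142.56 kN/bolt. φR_n = 0.75 × (2×87.48 + 4×142.56) = 558.9 kN.
Governing: min(802.3, 558.9) = 558.9 kN → bearing.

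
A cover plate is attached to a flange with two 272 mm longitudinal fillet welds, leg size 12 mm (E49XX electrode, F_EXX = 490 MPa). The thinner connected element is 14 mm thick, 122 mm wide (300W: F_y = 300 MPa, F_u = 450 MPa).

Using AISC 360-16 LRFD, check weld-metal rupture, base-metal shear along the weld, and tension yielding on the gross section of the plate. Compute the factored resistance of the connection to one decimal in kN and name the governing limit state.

Weld metal: throat = 0.707×12 = 8.484 mm, L = 2×272 = 544 mm. φR_n = 0.75 × 0.6 × 490 × 8.484 × 544 = 1017.7 kN.
Base metal shear (14 mm plate): yield φR_n = 1.0×0.6×300×14×544 = 1370.9 kN; rupture φR_n = 0.75×0.6×450×14×544 = 1542.2 kN; take 1370.9 kN (yield).
Tension yield (gross): A_g = 122×14 = 1708 mm². φR_n = 0.90 × 300 × 1708 = 461.2 kN.
Governing: min(1017.7, 1370.9, 461.2) = 461.2 kN → gross-section yield.

461.2 kN (gross-section yield governs)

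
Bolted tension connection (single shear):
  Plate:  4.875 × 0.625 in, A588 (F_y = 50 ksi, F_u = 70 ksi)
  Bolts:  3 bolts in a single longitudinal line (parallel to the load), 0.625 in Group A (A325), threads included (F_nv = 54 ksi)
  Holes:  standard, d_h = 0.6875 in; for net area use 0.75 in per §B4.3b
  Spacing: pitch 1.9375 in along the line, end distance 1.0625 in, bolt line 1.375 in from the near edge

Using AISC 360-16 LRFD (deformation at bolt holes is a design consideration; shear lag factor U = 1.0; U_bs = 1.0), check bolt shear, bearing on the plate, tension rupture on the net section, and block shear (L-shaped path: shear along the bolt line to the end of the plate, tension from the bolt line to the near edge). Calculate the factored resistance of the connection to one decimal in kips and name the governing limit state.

37.3 kips (bolt shear governs)

Bolt shear: A_b = π(0.625)²/4 = 0.3068 in². φR_n = 0.75 × 54 × 0.3068 × 3 × 1 = 37.3 kips.
Bearing (0.625 in plate, F_u = 70 ksi): end bolts L_c = 1.0625 − 0.6875/2 = 0.71875, R_n = min(1.2×0.71875×0.625×70, 2.4×0.625×0.625×70) = 37.734 kips/bolt; interior L_c = 1.9375 − 0.6875 = 1.25, R_n = 65.625 kips/bolt. φR_n = 0.75 × (1×37.734 + 2×65.625) = 126.7 kips.
Tension rupture (net): A_n = (4.875 − 1×0.75)×0.625 = 2.5781 in² (U = 1.0, A_e = A_n). φR_n = 0.75 × 70 × 2.5781 = 135.4 kips.
Block shear: shear path 1×[1.0625+2×1.9375] = 1×4.9375 in, A_gv = 3.0859, A_nv = 1×(4.9375 − 2.5×0.75)×0.625 = 1.9141 in²; tension to near edge: (1.375 − 0.5×0.75)×0.625 = 0.625 in². R_n = min(0.6×70×1.9141, 0.6×50×3.0859) + 1.0×70×0.625 = min(80.392, 92.577) + 43.75 = 124.14 kips. φR_n = 0.75 × 124.14 = 93.1 kips.
Governing: min(37.3, 126.7, 135.4, 93.1) = 37.3 kips → bolt shear.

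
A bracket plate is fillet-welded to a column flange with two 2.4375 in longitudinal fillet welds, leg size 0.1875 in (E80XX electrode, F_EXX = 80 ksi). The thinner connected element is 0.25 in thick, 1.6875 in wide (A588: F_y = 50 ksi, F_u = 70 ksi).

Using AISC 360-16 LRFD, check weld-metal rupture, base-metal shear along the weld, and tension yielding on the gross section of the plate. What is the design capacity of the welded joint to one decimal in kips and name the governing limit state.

19.0 kips (gross-section yield governs)

Weld metal: throat = 0.707×0.1875 = 0.13256 in, L = 2×2.4375 = 4.875 in. φR_n = 0.75 × 0.6 × 80 × 0.13256 × 4.875 = 23.3 kips.
Base metal shear (0.25 in plate): yield φR_n = 1.0×0.6×50×0.25×4.875 = 36.6 kips; rupture φR_n = 0.75×0.6×70×0.25×4.875 = 38.4 kips; take 36.6 kips (yield).
Tension yield (gross): A_g = 1.6875×0.25 = 0.42188 in². φR_n = 0.90 × 50 × 0.42188 = 19.0 kips.
Governing: min(23.3, 36.6, 19.0) = 19.0 kips → gross-section yield.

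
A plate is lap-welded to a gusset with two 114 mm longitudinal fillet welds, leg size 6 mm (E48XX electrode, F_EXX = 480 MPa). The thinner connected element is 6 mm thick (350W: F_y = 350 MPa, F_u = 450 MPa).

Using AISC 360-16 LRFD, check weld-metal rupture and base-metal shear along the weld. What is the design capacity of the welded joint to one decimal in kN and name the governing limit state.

Weld metal: throat = 0.707×6 = 4.242 mm, L = 2×114 = 228 mm. φR_n = 0.75 × 0.6 × 480 × 4.242 × 228 = 208.9 kN.
Base metal shear (6 mm plate): yield φR_n = 1.0×0.6×350×6×228 = 287.3 kN; rupture φR_n = 0.75×0.6×450×6×228 = 277.0 kN; take 277.0 kN (rupture).
Governing: min(208.9, 277.0) = 208.9 kN → weld metal.

208.9 kN (weld metal governs)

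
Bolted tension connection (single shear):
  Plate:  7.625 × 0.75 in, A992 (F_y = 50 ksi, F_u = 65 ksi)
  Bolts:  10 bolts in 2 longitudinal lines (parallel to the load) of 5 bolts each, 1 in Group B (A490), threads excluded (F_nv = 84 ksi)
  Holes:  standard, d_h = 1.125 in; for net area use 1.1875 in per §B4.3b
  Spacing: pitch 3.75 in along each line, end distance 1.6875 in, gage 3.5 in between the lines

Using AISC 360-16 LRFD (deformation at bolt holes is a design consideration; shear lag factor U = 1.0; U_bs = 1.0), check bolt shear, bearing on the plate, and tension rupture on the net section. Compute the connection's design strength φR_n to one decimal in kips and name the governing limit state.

Bolt shear: A_b = π(1)²/4 = 0.7854 in². φR_n = 0.75 × 84 × 0.7854 × 10 × 1 = 494.8 kips.
Bearing (0.75 in plate, F_u = 65 ksi): end bolts L_c = 1.6875 − 1.125/2 = 1.125, R_n = min(1.2×1.125×0.75×65, 2.4×1×0.75×65) = 65.813 kips/bolt; interior L_c = 3.75 − 1.125 = 2.625, R_n = 117 kips/bolt. φR_n = 0.75 × (2×65.813 + 8×117) = 800.7 kips.
Tension rupture (net): A_n = (7.625 − 2×1.1875)×0.75 = 3.9375 in² (U = 1.0, A_e = A_n). φR_n = 0.75 × 65 × 3.9375 = 192.0 kips.
Governing: min(494.8, 800.7, 192.0) = 192.0 kips → net-section rupture.

192.0 kips (net-section rupture governs)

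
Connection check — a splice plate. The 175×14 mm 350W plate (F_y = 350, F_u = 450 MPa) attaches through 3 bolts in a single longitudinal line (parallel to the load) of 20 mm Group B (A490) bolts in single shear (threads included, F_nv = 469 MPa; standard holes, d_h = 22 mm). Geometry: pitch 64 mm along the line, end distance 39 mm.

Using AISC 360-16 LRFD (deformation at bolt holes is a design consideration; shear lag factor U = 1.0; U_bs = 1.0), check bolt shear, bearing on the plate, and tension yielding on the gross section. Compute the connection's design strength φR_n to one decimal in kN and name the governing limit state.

331.5 kN (bolt shear governs)

Bolt shear: A_b = π(20)²/4 = 314.16 mm². φR_n = 0.75 × 469 × 314.16 × 3 × 1 = 331.5 kN.
Bearing (14 mm plate, F_u = 450 MPa): end bolts L_c = 39 − 22/2 = 28, R_n = min(1.2×28×14×450, 2.4×20×14×450) = 211.68 kN/bolt; interior L_c = 64 − 22 = 42, R_n = 302.4 kN/bolt. φR_n = 0.75 × (1×211.68 + 2×302.4) = 612.4 kN.
Tension yield (gross): A_g = 175×14 = 2450 mm². φR_n = 0.90 × 350 × 2450 = 771.8 kN.
Governing: min(331.5, 612.4, 771.8) = 331.5 kN → bolt shear.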